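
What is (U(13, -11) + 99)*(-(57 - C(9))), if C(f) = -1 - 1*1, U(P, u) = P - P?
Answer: -5841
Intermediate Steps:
U(P, u) = 0
C(f) = -2 (C(f) = -1 - 1 = -2)
(U(13, -11) + 99)*(-(57 - C(9))) = (0 + 99)*(-(57 - 1*(-2))) = 99*(-(57 + 2)) = 99*(-1*59) = 99*(-59) = -5841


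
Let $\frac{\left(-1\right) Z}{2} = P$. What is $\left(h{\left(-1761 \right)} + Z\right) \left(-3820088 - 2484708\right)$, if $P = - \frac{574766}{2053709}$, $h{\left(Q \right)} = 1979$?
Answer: $- \frac{25631767599427828}{2053709} \approx -1.2481 \cdot 10^{10}$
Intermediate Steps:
$P = - \frac{574766}{2053709}$ ($P = \left(-574766\right) \frac{1}{2053709} = - \frac{574766}{2053709} \approx -0.27987$)
$Z = \frac{1149532}{2053709}$ ($Z = \left(-2\right) \left(- \frac{574766}{2053709}\right) = \frac{1149532}{2053709} \approx 0.55973$)
$\left(h{\left(-1761 \right)} + Z\right) \left(-3820088 - 2484708\right) = \left(1979 + \frac{1149532}{2053709}\right) \left(-3820088 - 2484708\right) = \frac{4065439643}{2053709} \left(-6304796\right) = - \frac{25631767599427828}{2053709}$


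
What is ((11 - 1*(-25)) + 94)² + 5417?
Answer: 22317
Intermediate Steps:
((11 - 1*(-25)) + 94)² + 5417 = ((11 + 25) + 94)² + 5417 = (36 + 94)² + 5417 = 130² + 5417 = 16900 + 5417 = 22317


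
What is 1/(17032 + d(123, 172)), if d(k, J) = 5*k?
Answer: 1/17647 ≈ 5.6667e-5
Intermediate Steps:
1/(17032 + d(123, 172)) = 1/(17032 + 5*123) = 1/(17032 + 615) = 1/17647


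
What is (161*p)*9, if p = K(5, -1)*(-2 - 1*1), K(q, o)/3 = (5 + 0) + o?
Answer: -52164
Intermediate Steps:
K(q, o) = 15 + 3*o (K(q, o) = 3*((5 + 0) + o) = 3*(5 + o) = 15 + 3*o)
p = -36 (p = (15 + 3*(-1))*(-2 - 1*1) = (15 - 3)*(-2 - 1) = 12*(-3) = -36)
(161*p)*9 = (161*(-36))*9 = -5796*9 = -52164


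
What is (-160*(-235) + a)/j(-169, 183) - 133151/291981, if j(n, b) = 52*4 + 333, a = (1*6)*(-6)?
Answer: 10895939593/157961721 ≈ 68.978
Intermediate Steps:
a = -36 (a = 6*(-6) = -36)
j(n, b) = 541 (j(n, b) = 208 + 333 = 541)
(-160*(-235) + a)/j(-169, 183) - 133151/291981 = (-160*(-235) - 36)/541 - 133151/291981 = (37600 - 36)*(1/541) - 133151*1/291981 = 37564*(1/541) - 133151/291981 = 37564/541 - 133151/291981 = 10895939593/157961721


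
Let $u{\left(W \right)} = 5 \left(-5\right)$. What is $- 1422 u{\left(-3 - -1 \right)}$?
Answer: $35550$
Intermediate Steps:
$u{\left(W \right)} = -25$
$- 1422 u{\left(-3 - -1 \right)} = \left(-1422\right) \left(-25\right) = 35550$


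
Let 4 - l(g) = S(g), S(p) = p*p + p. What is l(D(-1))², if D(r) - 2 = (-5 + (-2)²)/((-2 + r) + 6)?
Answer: 16/81 ≈ 0.19753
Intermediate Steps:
D(r) = 2 - 1/(4 + r) (D(r) = 2 + (-5 + (-2)²)/((-2 + r) + 6) = 2 + (-5 + 4)/(4 + r) = 2 - 1/(4 + r))
S(p) = p + p² (S(p) = p² + p = p + p²)
l(g) = 4 - g*(1 + g)
l(D(-1))² = (4 - (7 + 2*(-1))/(4 - 1)*(1 + (7 + 2*(-1))/(4 - 1)))² = (4 - (7 - 2)/3*(1 + (7 - 2)/3))² = (4 - (⅓)*5*(1 + (⅓)*5))² = (4 - 1*5/3*(1 + 5/3))² = (4 - 1*5/3*8/3)² = (4 - 40/9)² = (-4/9)² = 16/81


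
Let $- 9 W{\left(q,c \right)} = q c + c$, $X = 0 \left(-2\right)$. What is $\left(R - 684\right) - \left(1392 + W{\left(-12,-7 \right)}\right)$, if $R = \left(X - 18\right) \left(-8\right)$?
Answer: $- \frac{17311}{9} \approx -1923.4$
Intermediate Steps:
$X = 0$
$W{\left(q,c \right)} = - \frac{c}{9} - \frac{c q}{9}$ ($W{\left(q,c \right)} = - \frac{q c + c}{9} = - \frac{c q + c}{9} = - \frac{c + c q}{9} = - \frac{c}{9} - \frac{c q}{9}$)
$R = 144$ ($R = \left(0 - 18\right) \left(-8\right) = \left(-18\right) \left(-8\right) = 144$)
$\left(R - 684\right) - \left(1392 + W{\left(-12,-7 \right)}\right) = \left(144 - 684\right) - \left(1392 - - \frac{7 \left(1 - 12\right)}{9}\right) = -540 - \left(1392 - \left(- \frac{7}{9}\right) \left(-11\right)\right) = -540 - \frac{12451}{9} = - \frac{17311}{9}$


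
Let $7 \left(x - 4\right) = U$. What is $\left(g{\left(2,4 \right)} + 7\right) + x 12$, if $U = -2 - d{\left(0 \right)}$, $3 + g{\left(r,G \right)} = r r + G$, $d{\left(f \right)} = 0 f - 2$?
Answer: $60$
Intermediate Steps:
$d{\left(f \right)} = -2$ ($d{\left(f \right)} = 0 - 2 = -2$)
$g{\left(r,G \right)} = -3 + G + r^{2}$ ($g{\left(r,G \right)} = -3 + \left(r r + G\right) = -3 + \left(r^{2} + G\right) = -3 + \left(G + r^{2}\right) = -3 + G + r^{2}$)
$U = 0$ ($U = -2 - -2 = -2 + 2 = 0$)
$x = 4$ ($x = 4 + \frac{1}{7} \cdot 0 = 4 + 0 = 4$)
$\left(g{\left(2,4 \right)} + 7\right) + x 12 = \left(\left(-3 + 4 + 2^{2}\right) + 7\right) + 4 \cdot 12 = \left(\left(-3 + 4 + 4\right) + 7\right) + 48 = \left(5 + 7\right) + 48 = 12 + 48 = 60$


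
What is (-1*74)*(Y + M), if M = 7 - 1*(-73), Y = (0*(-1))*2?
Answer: -5920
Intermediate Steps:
Y = 0 (Y = 0*2 = 0)
M = 80 (M = 7 + 73 = 80)
(-1*74)*(Y + M) = (-1*74)*(0 + 80) = -74*80 = -5920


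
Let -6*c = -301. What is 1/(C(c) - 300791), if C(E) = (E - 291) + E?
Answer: -3/902945 ≈ -3.3225e-6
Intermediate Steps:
c = 301/6 (c = -1/6*(-301) = 301/6 ≈ 50.167)
C(E) = -291 + 2*E (C(E) = (-291 + E) + E = -291 + 2*E)
1/(C(c) - 300791) = 1/((-291 + 2*(301/6)) - 300791) = 1/((-291 + 301/3) - 300791) = 1/(-572/3 - 300791) = 1/(-902945/3) = -3/902945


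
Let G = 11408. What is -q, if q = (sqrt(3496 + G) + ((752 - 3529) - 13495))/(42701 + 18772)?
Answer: 5424/20491 - 6*sqrt(46)/20491 ≈ 0.26272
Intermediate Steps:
q = -5424/20491 + 6*sqrt(46)/20491 (q = (sqrt(3496 + 11408) + ((752 - 3529) - 13495))/(42701 + 18772) = (sqrt(14904) + (-2777 - 13495))/61473 = (18*sqrt(46) - 16272)*(1/61473) = (-16272 + 18*sqrt(46))*(1/61473) = -5424/20491 + 6*sqrt(46)/20491 ≈ -0.26272)
-q = -(-5424/20491 + 6*sqrt(46)/20491) = 5424/20491 - 6*sqrt(46)/20491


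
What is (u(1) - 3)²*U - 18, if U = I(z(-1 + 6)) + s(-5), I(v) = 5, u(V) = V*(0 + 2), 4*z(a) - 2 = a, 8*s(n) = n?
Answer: -109/8 ≈ -13.625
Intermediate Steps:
s(n) = n/8
z(a) = ½ + a/4
u(V) = 2*V (u(V) = V*2 = 2*V)
U = 35/8 (U = 5 + (⅛)*(-5) = 5 - 5/8 = 35/8 ≈ 4.3750)
(u(1) - 3)²*U - 18 = (2*1 - 3)²*(35/8) - 18 = (2 - 3)²*(35/8) - 18 = (-1)²*(35/8) - 18 = 1*(35/8) - 18 = 35/8 - 18 = -109/8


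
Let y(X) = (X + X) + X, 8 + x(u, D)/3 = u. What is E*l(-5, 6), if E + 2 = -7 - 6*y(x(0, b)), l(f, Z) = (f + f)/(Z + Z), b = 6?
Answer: -705/2 ≈ -352.50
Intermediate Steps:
x(u, D) = -24 + 3*u
y(X) = 3*X (y(X) = 2*X + X = 3*X)
l(f, Z) = f/Z (l(f, Z) = (2*f)/((2*Z)) = (2*f)*(1/(2*Z)) = f/Z)
E = 423 (E = -2 + (-7 - 18*(-24 + 3*0)) = -2 + (-7 - 18*(-24 + 0)) = -2 + (-7 - 18*(-24)) = -2 + (-7 - 6*(-72)) = -2 + (-7 + 432) = -2 + 425 = 423)
E*l(-5, 6) = 423*(-5/6) = 423*(-5*⅙) = 423*(-⅚) = -705/2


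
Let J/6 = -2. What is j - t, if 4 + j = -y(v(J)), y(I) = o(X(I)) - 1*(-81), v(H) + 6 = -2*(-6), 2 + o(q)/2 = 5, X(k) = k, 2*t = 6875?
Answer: -7057/2 ≈ -3528.5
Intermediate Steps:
t = 6875/2 (t = (½)*6875 = 6875/2 ≈ 3437.5)
J = -12 (J = 6*(-2) = -12)
o(q) = 6 (o(q) = -4 + 2*5 = -4 + 10 = 6)
v(H) = 6 (v(H) = -6 - 2*(-6) = -6 + 12 = 6)
y(I) = 87 (y(I) = 6 - 1*(-81) = 6 + 81 = 87)
j = -91 (j = -4 - 1*87 = -4 - 87 = -91)
j - t = -91 - 1*6875/2 = -91 - 6875/2 = -7057/2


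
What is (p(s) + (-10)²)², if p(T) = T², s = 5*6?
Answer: 1000000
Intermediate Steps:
s = 30
(p(s) + (-10)²)² = (30² + (-10)²)² = (900 + 100)² = 1000² = 1000000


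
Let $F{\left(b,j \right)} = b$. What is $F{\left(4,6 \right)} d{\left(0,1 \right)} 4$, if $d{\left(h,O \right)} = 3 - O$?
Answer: $32$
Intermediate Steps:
$F{\left(4,6 \right)} d{\left(0,1 \right)} 4 = 4 \left(3 - 1\right) 4 = 4 \cdot 2 \cdot 4 = 8 \cdot 4 = 32$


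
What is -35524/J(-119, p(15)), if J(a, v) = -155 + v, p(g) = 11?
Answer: 8881/36 ≈ 246.69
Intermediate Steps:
-35524/J(-119, p(15)) = -35524/(-155 + 11) = -35524/(-144) = -35524*(-1/144) = 8881/36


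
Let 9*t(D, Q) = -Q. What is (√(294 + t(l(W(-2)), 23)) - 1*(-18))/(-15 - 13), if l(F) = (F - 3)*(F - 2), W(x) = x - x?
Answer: -9/14 - √2623/84 ≈ -1.2526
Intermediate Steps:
W(x) = 0
l(F) = (-3 + F)*(-2 + F)
t(D, Q) = -Q/9 (t(D, Q) = (-Q)/9 = -Q/9)
(√(294 + t(l(W(-2)), 23)) - 1*(-18))/(-15 - 13) = (√(294 - ⅑*23) - 1*(-18))/(-15 - 13) = (√(294 - 23/9) + 18)/(-28) = (√(2623/9) + 18)*(-1/28) = (√2623/3 + 18)*(-1/28) = (18 + √2623/3)*(-1/28) = -9/14 - √2623/84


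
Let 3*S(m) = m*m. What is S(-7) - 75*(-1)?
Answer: 274/3 ≈ 91.333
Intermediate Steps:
S(m) = m**2/3 (S(m) = (m*m)/3 = m**2/3)
S(-7) - 75*(-1) = (1/3)*(-7)**2 - 75*(-1) = (1/3)*49 + 75 = 49/3 + 75 = 274/3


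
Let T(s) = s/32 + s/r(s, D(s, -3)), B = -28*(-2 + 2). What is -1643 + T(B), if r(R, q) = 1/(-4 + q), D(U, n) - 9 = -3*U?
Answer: -1643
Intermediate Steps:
D(U, n) = 9 - 3*U
B = 0 (B = -28*0 = 0)
T(s) = s/32 + s*(5 - 3*s) (T(s) = s/32 + s/(1/(-4 + (9 - 3*s))) = s*(1/32) + s/(1/(5 - 3*s)) = s/32 + s*(5 - 3*s))
-1643 + T(B) = -1643 + (1/32)*0*(161 - 96*0) = -1643 + (1/32)*0*(161 + 0) = -1643 + (1/32)*0*161 = -1643 + 0 = -1643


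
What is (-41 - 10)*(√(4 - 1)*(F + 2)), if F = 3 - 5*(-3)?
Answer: -1020*√3 ≈ -1766.7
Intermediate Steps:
F = 18 (F = 3 + 15 = 18)
(-41 - 10)*(√(4 - 1)*(F + 2)) = (-41 - 10)*(√(4 - 1)*(18 + 2)) = -51*√3*20 = -1020*√3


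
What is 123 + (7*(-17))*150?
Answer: -17727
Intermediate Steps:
123 + (7*(-17))*150 = 123 - 119*150 = 123 - 17850 = -17727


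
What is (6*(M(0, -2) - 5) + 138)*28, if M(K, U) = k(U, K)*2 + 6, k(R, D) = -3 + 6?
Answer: 5040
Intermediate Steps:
k(R, D) = 3
M(K, U) = 12 (M(K, U) = 3*2 + 6 = 6 + 6 = 12)
(6*(M(0, -2) - 5) + 138)*28 = (6*(12 - 5) + 138)*28 = (6*7 + 138)*28 = (42 + 138)*28 = 180*28 = 5040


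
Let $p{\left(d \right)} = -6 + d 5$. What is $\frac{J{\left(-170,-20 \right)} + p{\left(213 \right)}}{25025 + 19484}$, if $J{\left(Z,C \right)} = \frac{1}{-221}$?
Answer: $\frac{234038}{9836489} \approx 0.023793$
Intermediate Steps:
$p{\left(d \right)} = -6 + 5 d$
$J{\left(Z,C \right)} = - \frac{1}{221}$
$\frac{J{\left(-170,-20 \right)} + p{\left(213 \right)}}{25025 + 19484} = \frac{- \frac{1}{221} + \left(-6 + 5 \cdot 213\right)}{25025 + 19484} = \frac{- \frac{1}{221} + \left(-6 + 1065\right)}{44509} = \left(- \frac{1}{221} + 1059\right) \frac{1}{44509} = \frac{234038}{221} \cdot \frac{1}{44509} = \frac{234038}{9836489}$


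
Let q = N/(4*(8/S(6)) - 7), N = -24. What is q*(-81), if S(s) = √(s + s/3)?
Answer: 13608/79 + 15552*√2/79 ≈ 450.66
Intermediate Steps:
S(s) = 2*√3*√s/3 (S(s) = √(s + s*(⅓)) = √(s + s/3) = √(4*s/3) = 2*√3*√s/3)
q = -24/(-7 + 8*√2) (q = -24/(4*(8/((2*√3*√6/3))) - 7) = -24/(4*(8/((2*√2))) - 7) = -24/(4*(8*(√2/4)) - 7) = -24/(4*(2*√2) - 7) = -24/(8*√2 - 7) = -24/(-7 + 8*√2) ≈ -5.5637)
q*(-81) = (-168/79 - 192*√2/79)*(-81) = 13608/79 + 15552*√2/79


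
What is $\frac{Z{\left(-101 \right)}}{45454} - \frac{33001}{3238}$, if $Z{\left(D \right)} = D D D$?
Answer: $- \frac{1209035523}{36795013} \approx -32.859$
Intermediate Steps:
$Z{\left(D \right)} = D^{3}$ ($Z{\left(D \right)} = D^{2} D = D^{3}$)
$\frac{Z{\left(-101 \right)}}{45454} - \frac{33001}{3238} = \frac{\left(-101\right)^{3}}{45454} - \frac{33001}{3238} = \left(-1030301\right) \frac{1}{45454} - \frac{33001}{3238} = - \frac{1030301}{45454} - \frac{33001}{3238} = - \frac{1209035523}{36795013}$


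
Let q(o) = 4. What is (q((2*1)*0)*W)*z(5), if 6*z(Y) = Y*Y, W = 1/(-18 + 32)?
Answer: 25/21 ≈ 1.1905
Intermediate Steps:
W = 1/14 ≈ 0.071429
z(Y) = Y²/6 (z(Y) = (Y*Y)/6 = Y²/6)
(q((2*1)*0)*W)*z(5) = (4*(1/14))*((⅙)*5²) = 2*((⅙)*25)/7 = (2/7)*(25/6) = 25/21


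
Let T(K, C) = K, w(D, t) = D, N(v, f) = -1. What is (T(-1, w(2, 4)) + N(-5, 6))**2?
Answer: 4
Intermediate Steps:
(T(-1, w(2, 4)) + N(-5, 6))**2 = (-1 - 1)**2 = (-2)**2 = 4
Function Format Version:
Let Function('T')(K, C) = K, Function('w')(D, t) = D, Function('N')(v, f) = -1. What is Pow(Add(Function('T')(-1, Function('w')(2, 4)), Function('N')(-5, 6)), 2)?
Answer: 4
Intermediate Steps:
Pow(Add(Function('T')(-1, Function('w')(2, 4)), Function('N')(-5, 6)), 2) = Pow(Add(-1, -1), 2) = Pow(-2, 2) = 4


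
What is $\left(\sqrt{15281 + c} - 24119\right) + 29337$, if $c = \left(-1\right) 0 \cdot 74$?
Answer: $5218 + \sqrt{15281} \approx 5341.6$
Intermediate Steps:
$c = 0$ ($c = 0 \cdot 74 = 0$)
$\left(\sqrt{15281 + c} - 24119\right) + 29337 = \left(\sqrt{15281 + 0} - 24119\right) + 29337 = \left(\sqrt{15281} - 24119\right) + 29337 = \left(-24119 + \sqrt{15281}\right) + 29337 = 5218 + \sqrt{15281}$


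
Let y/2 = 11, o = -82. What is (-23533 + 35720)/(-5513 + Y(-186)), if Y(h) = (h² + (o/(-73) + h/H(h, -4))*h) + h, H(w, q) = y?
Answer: 9786161/24299273 ≈ 0.40273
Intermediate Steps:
y = 22 (y = 2*11 = 22)
H(w, q) = 22
Y(h) = h + h² + h*(82/73 + h/22) (Y(h) = (h² + (-82/(-73) + h/22)*h) + h = (h² + (-82*(-1/73) + h*(1/22))*h) + h = (h² + (82/73 + h/22)*h) + h = (h² + h*(82/73 + h/22)) + h = h + h² + h*(82/73 + h/22))
(-23533 + 35720)/(-5513 + Y(-186)) = (-23533 + 35720)/(-5513 + (1/1606)*(-186)*(3410 + 1679*(-186))) = 12187/(-5513 + (1/1606)*(-186)*(3410 - 312294)) = 12187/(-5513 + (1/1606)*(-186)*(-308884)) = 12187/(-5513 + 28726212/803) = 12187/(24299273/803) = 12187*(803/24299273) = 9786161/24299273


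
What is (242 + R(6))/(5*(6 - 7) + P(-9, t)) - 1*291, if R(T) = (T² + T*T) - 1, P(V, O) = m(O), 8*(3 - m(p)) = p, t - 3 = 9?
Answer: -2663/7 ≈ -380.43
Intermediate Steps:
t = 12 (t = 3 + 9 = 12)
m(p) = 3 - p/8
P(V, O) = 3 - O/8
R(T) = -1 + 2*T² (R(T) = (T² + T²) - 1 = 2*T² - 1 = -1 + 2*T²)
(242 + R(6))/(5*(6 - 7) + P(-9, t)) - 1*291 = (242 + (-1 + 2*6²))/(5*(6 - 7) + (3 - ⅛*12)) - 1*291 = (242 + (-1 + 2*36))/(5*(-1) + (3 - 3/2)) - 291 = (242 + (-1 + 72))/(-5 + 3/2) - 291 = (242 + 71)/(-7/2) - 291 = 313*(-2/7) - 291 = -626/7 - 291 = -2663/7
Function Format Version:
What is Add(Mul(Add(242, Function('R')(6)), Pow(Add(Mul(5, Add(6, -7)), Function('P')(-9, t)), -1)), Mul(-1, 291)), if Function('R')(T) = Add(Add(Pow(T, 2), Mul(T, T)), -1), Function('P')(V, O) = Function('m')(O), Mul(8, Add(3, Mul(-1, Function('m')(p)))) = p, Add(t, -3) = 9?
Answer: Rational(-2663, 7) ≈ -380.43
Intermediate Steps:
t = 12 (t = Add(3, 9) = 12)
Function('m')(p) = Add(3, Mul(Rational(-1, 8), p))
Function('P')(V, O) = Add(3, Mul(Rational(-1, 8), O))
Function('R')(T) = Add(-1, Mul(2, Pow(T, 2))) (Function('R')(T) = Add(Add(Pow(T, 2), Pow(T, 2)), -1) = Add(Mul(2, Pow(T, 2)), -1) = Add(-1, Mul(2, Pow(T, 2))))
Add(Mul(Add(242, Function('R')(6)), Pow(Add(Mul(5, Add(6, -7)), Function('P')(-9, t)), -1)), Mul(-1, 291)) = Add(Mul(Add(242, Add(-1, Mul(2, Pow(6, 2)))), Pow(Add(Mul(5, Add(6, -7)), Add(3, Mul(Rational(-1, 8), 12))), -1)), Mul(-1, 291)) = Add(Mul(Add(242, Add(-1, Mul(2, 36))), Pow(Add(Mul(5, -1), Add(3, Rational(-3, 2))), -1)), -291) = Add(Mul(Add(242, Add(-1, 72)), Pow(Add(-5, Rational(3, 2)), -1)), -291) = Add(Mul(Add(242, 71), Pow(Rational(-7, 2), -1)), -291) = Add(Mul(313, Rational(-2, 7)), -291) = Add(Rational(-626, 7), -291) = Rational(-2663, 7)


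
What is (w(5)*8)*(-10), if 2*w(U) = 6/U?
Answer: -48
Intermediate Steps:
w(U) = 3/U (w(U) = (6/U)/2 = 3/U)
(w(5)*8)*(-10) = ((3/5)*8)*(-10) = (24/5)*(-10) = -48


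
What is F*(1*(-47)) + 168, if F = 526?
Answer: -24554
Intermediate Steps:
F*(1*(-47)) + 168 = 526*(1*(-47)) + 168 = 526*(-47) + 168 = -24722 + 168 = -24554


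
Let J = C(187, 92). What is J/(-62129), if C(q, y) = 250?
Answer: -250/62129 ≈ -0.0040239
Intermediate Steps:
J = 250
J/(-62129) = 250/(-62129) = 250*(-1/62129) = -250/62129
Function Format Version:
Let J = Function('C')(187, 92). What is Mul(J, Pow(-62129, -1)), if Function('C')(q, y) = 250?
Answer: Rational(-250, 62129) ≈ -0.0040239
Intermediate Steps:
J = 250
Mul(J, Pow(-62129, -1)) = Mul(250, Pow(-62129, -1)) = Mul(250, Rational(-1, 62129)) = Rational(-250, 62129)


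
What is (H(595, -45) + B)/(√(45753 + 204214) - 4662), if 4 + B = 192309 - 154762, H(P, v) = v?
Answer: -174815676/21484277 - 37498*√249967/21484277 ≈ -9.0095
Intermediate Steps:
B = 37543 (B = -4 + (192309 - 154762) = -4 + 37547 = 37543)
(H(595, -45) + B)/(√(45753 + 204214) - 4662) = (-45 + 37543)/(√(45753 + 204214) - 4662) = 37498/(√249967 - 4662) = 37498/(-4662 + √249967)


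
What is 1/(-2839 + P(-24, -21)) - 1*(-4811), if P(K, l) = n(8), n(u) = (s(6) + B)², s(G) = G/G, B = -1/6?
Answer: 491583133/102179 ≈ 4811.0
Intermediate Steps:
B = -⅙ (B = -1*⅙ = -⅙ ≈ -0.16667)
s(G) = 1
n(u) = 25/36 (n(u) = (1 - ⅙)² = (⅚)² = 25/36)
P(K, l) = 25/36
1/(-2839 + P(-24, -21)) - 1*(-4811) = 1/(-2839 + 25/36) - 1*(-4811) = 1/(-102179/36) + 4811 = -36/102179 + 4811 = 491583133/102179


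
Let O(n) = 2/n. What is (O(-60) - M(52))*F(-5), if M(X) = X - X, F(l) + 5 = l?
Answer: ⅓ ≈ 0.33333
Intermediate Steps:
F(l) = -5 + l
M(X) = 0
(O(-60) - M(52))*F(-5) = (2/(-60) - 1*0)*(-5 - 5) = (2*(-1/60) + 0)*(-10) = (-1/30 + 0)*(-10) = -1/30*(-10) = ⅓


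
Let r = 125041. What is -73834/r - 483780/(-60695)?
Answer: 11202196070/1517872699 ≈ 7.3802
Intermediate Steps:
-73834/r - 483780/(-60695) = -73834/125041 - 483780/(-60695) = -73834*1/125041 - 483780*(-1/60695) = -73834/125041 + 96756/12139 = 11202196070/1517872699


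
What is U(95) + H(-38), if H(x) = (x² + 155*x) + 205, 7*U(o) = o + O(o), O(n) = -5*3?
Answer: -29607/7 ≈ -4229.6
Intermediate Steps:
O(n) = -15
U(o) = -15/7 + o/7 (U(o) = (o - 15)/7 = (-15 + o)/7 = -15/7 + o/7)
H(x) = 205 + x² + 155*x
U(95) + H(-38) = (-15/7 + (⅐)*95) + (205 + (-38)² + 155*(-38)) = (-15/7 + 95/7) + (205 + 1444 - 5890) = 80/7 - 4241 = -29607/7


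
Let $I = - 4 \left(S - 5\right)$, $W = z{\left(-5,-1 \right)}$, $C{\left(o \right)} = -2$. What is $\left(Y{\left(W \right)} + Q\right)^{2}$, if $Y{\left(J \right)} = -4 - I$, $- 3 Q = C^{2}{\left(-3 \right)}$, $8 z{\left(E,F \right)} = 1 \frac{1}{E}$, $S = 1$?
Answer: $\frac{4096}{9} \approx 455.11$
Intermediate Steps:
$z{\left(E,F \right)} = \frac{1}{8 E}$ ($z{\left(E,F \right)} = \frac{1 \frac{1}{E}}{8} = \frac{1}{8 E}$)
$W = - \frac{1}{40}$ ($W = \frac{1}{8 \left(-5\right)} = \frac{1}{8} \left(- \frac{1}{5}\right) = - \frac{1}{40} \approx -0.025$)
$Q = - \frac{4}{3}$ ($Q = - \frac{\left(-2\right)^{2}}{3} = \left(- \frac{1}{3}\right) 4 = - \frac{4}{3} \approx -1.3333$)
$I = 16$ ($I = - 4 \left(1 - 5\right) = \left(-4\right) \left(-4\right) = 16$)
$Y{\left(J \right)} = -20$ ($Y{\left(J \right)} = -4 - 16 = -20$)
$\left(Y{\left(W \right)} + Q\right)^{2} = \left(-20 - \frac{4}{3}\right)^{2} = \left(- \frac{64}{3}\right)^{2} = \frac{4096}{9}$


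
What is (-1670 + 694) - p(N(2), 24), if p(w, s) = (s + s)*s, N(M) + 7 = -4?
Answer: -2128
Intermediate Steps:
N(M) = -11 (N(M) = -7 - 4 = -11)
p(w, s) = 2*s² (p(w, s) = (2*s)*s = 2*s²)
(-1670 + 694) - p(N(2), 24) = (-1670 + 694) - 2*24² = -976 - 2*576 = -976 - 1*1152 = -976 - 1152 = -2128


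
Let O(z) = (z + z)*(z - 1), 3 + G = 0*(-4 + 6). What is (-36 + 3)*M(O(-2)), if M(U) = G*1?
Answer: 99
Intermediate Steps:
G = -3 (G = -3 + 0*(-4 + 6) = -3 + 0*2 = -3 + 0 = -3)
O(z) = 2*z*(-1 + z) (O(z) = (2*z)*(-1 + z) = 2*z*(-1 + z))
M(U) = -3 (M(U) = -3*1 = -3)
(-36 + 3)*M(O(-2)) = (-36 + 3)*(-3) = -33*(-3) = 99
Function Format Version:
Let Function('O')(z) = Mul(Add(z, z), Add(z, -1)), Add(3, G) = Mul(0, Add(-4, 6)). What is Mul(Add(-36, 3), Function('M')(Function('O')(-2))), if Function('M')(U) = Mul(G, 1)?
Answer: 99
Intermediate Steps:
G = -3 (G = Add(-3, Mul(0, Add(-4, 6))) = Add(-3, Mul(0, 2)) = Add(-3, 0) = -3)
Function('O')(z) = Mul(2, z, Add(-1, z)) (Function('O')(z) = Mul(Mul(2, z), Add(-1, z)) = Mul(2, z, Add(-1, z)))
Function('M')(U) = -3 (Function('M')(U) = Mul(-3, 1) = -3)
Mul(Add(-36, 3), Function('M')(Function('O')(-2))) = Mul(Add(-36, 3), -3) = Mul(-33, -3) = 99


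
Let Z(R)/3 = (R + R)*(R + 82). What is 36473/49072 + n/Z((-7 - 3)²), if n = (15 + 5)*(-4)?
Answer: 49736573/66983280 ≈ 0.74252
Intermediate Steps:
n = -80 (n = 20*(-4) = -80)
Z(R) = 6*R*(82 + R) (Z(R) = 3*((R + R)*(R + 82)) = 3*((2*R)*(82 + R)) = 3*(2*R*(82 + R)) = 6*R*(82 + R))
36473/49072 + n/Z((-7 - 3)²) = 36473/49072 - 80*1/(6*(-7 - 3)²*(82 + (-7 - 3)²)) = 36473*(1/49072) - 80*1/(600*(82 + (-10)²)) = 36473/49072 - 80*1/(600*(82 + 100)) = 36473/49072 - 80/(6*100*182) = 36473/49072 - 80/109200 = 36473/49072 - 80*1/109200 = 36473/49072 - 1/1365 = 49736573/66983280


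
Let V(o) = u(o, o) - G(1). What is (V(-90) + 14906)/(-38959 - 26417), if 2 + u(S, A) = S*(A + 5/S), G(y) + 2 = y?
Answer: -3835/10896 ≈ -0.35196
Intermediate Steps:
G(y) = -2 + y
u(S, A) = -2 + S*(A + 5/S)
V(o) = 4 + o² (V(o) = (3 + o*o) - (-2 + 1) = (3 + o²) - 1*(-1) = (3 + o²) + 1 = 4 + o²)
(V(-90) + 14906)/(-38959 - 26417) = ((4 + (-90)²) + 14906)/(-38959 - 26417) = ((4 + 8100) + 14906)/(-65376) = (8104 + 14906)*(-1/65376) = 23010*(-1/65376) = -3835/10896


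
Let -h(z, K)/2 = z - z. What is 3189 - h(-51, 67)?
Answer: 3189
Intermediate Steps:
h(z, K) = 0 (h(z, K) = -2*(z - z) = -2*0 = 0)
3189 - h(-51, 67) = 3189 - 1*0 = 3189 + 0 = 3189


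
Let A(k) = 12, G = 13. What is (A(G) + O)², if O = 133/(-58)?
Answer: 316969/3364 ≈ 94.224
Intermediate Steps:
O = -133/58 (O = 133*(-1/58) = -133/58 ≈ -2.2931)
(A(G) + O)² = (12 - 133/58)² = (563/58)² = 316969/3364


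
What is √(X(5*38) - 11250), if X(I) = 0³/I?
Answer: 75*I*√2 ≈ 106.07*I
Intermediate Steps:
X(I) = 0 (X(I) = 0/I = 0)
√(X(5*38) - 11250) = √(0 - 11250) = √(-11250) = 75*I*√2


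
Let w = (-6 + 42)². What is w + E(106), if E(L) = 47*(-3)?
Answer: 1155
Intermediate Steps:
E(L) = -141
w = 1296 (w = 36² = 1296)
w + E(106) = 1296 - 141 = 1155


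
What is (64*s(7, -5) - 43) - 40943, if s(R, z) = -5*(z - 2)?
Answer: -38746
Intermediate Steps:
s(R, z) = 10 - 5*z (s(R, z) = -5*(-2 + z) = 10 - 5*z)
(64*s(7, -5) - 43) - 40943 = (64*(10 - 5*(-5)) - 43) - 40943 = (64*(10 + 25) - 43) - 40943 = (64*35 - 43) - 40943 = (2240 - 43) - 40943 = 2197 - 40943 = -38746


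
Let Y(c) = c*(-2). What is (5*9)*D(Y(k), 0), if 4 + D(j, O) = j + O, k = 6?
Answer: -720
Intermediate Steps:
Y(c) = -2*c
D(j, O) = -4 + O + j (D(j, O) = -4 + (j + O) = -4 + (O + j) = -4 + O + j)
(5*9)*D(Y(k), 0) = (5*9)*(-4 + 0 - 2*6) = 45*(-4 + 0 - 12) = 45*(-16) = -720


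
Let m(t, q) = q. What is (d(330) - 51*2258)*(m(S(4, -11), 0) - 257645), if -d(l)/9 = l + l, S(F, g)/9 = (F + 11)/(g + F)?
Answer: 31200294210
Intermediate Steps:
S(F, g) = 9*(11 + F)/(F + g) (S(F, g) = 9*((F + 11)/(g + F)) = 9*((11 + F)/(F + g)) = 9*(11 + F)/(F + g))
d(l) = -18*l (d(l) = -9*(l + l) = -18*l)
(d(330) - 51*2258)*(m(S(4, -11), 0) - 257645) = (-18*330 - 51*2258)*(0 - 257645) = (-5940 - 115158)*(-257645) = -121098*(-257645) = 31200294210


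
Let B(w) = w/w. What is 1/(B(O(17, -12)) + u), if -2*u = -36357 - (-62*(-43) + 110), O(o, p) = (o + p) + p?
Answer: 2/39135 ≈ 5.1105e-5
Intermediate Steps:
O(o, p) = o + 2*p
u = 39133/2 (u = -(-36357 - (-62*(-43) + 110))/2 = -(-36357 - (2666 + 110))/2 = -(-36357 - 1*2776)/2 = -(-36357 - 2776)/2 = -½*(-39133) = 39133/2 ≈ 19567.)
B(w) = 1
1/(B(O(17, -12)) + u) = 1/(1 + 39133/2) = 1/(39135/2) = 2/39135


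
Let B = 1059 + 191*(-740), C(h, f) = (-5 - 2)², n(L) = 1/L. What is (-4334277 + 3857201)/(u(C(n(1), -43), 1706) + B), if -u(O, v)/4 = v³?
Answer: 477076/19860955545 ≈ 2.4021e-5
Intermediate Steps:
n(L) = 1/L
C(h, f) = 49 (C(h, f) = (-7)² = 49)
u(O, v) = -4*v³
B = -140281 (B = 1059 - 141340 = -140281)
(-4334277 + 3857201)/(u(C(n(1), -43), 1706) + B) = (-4334277 + 3857201)/(-4*1706³ - 140281) = -477076/(-4*4965203816 - 140281) = -477076/(-19860815264 - 140281) = -477076/(-19860955545) = -477076*(-1/19860955545) = 477076/19860955545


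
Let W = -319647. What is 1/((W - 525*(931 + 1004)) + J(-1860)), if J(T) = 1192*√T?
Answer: -222587/297710303254 - 596*I*√465/446565454881 ≈ -7.4766e-7 - 2.878e-8*I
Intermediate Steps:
1/((W - 525*(931 + 1004)) + J(-1860)) = 1/((-319647 - 525*(931 + 1004)) + 1192*√(-1860)) = 1/((-319647 - 525*1935) + 1192*(2*I*√465)) = 1/((-319647 - 1015875) + 2384*I*√465) = 1/(-1335522 + 2384*I*√465)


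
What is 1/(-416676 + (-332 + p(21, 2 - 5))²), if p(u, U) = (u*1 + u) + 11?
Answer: -1/338835 ≈ -2.9513e-6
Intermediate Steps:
p(u, U) = 11 + 2*u (p(u, U) = (u + u) + 11 = 2*u + 11 = 11 + 2*u)
1/(-416676 + (-332 + p(21, 2 - 5))²) = 1/(-416676 + (-332 + (11 + 2*21))²) = 1/(-416676 + (-332 + (11 + 42))²) = 1/(-416676 + (-332 + 53)²) = 1/(-416676 + (-279)²) = 1/(-416676 + 77841) = 1/(-338835) = -1/338835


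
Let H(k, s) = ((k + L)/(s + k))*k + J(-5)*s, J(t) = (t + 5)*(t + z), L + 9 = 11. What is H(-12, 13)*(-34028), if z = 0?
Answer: -4083360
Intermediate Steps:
L = 2 (L = -9 + 11 = 2)
J(t) = t*(5 + t) (J(t) = (t + 5)*(t + 0) = (5 + t)*t = t*(5 + t))
H(k, s) = k*(2 + k)/(k + s) (H(k, s) = ((k + 2)/(s + k))*k + (-5*(5 - 5))*s = ((2 + k)/(k + s))*k + (-5*0)*s = ((2 + k)/(k + s))*k + 0*s = k*(2 + k)/(k + s) + 0 = k*(2 + k)/(k + s))
H(-12, 13)*(-34028) = -12*(2 - 12)/(-12 + 13)*(-34028) = -12*(-10)/1*(-34028) = -12*1*(-10)*(-34028) = 120*(-34028) = -4083360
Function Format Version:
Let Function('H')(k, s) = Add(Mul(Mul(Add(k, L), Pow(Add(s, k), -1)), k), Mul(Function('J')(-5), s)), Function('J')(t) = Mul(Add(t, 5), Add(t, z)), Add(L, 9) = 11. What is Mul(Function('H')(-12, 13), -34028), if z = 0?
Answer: -4083360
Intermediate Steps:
L = 2 (L = Add(-9, 11) = 2)
Function('J')(t) = Mul(t, Add(5, t)) (Function('J')(t) = Mul(Add(t, 5), Add(t, 0)) = Mul(Add(5, t), t) = Mul(t, Add(5, t)))
Function('H')(k, s) = Mul(k, Pow(Add(k, s), -1), Add(2, k)) (Function('H')(k, s) = Add(Mul(Mul(Add(k, 2), Pow(Add(s, k), -1)), k), Mul(Mul(-5, Add(5, -5)), s)) = Add(Mul(Mul(Add(2, k), Pow(Add(k, s), -1)), k), Mul(Mul(-5, 0), s)) = Add(Mul(Mul(Pow(Add(k, s), -1), Add(2, k)), k), Mul(0, s)) = Add(Mul(k, Pow(Add(k, s), -1), Add(2, k)), 0) = Mul(k, Pow(Add(k, s), -1), Add(2, k)))
Mul(Function('H')(-12, 13), -34028) = Mul(Mul(-12, Pow(Add(-12, 13), -1), Add(2, -12)), -34028) = Mul(Mul(-12, Pow(1, -1), -10), -34028) = Mul(Mul(-12, 1, -10), -34028) = Mul(120, -34028) = -4083360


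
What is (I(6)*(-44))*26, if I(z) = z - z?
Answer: 0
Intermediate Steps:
I(z) = 0
(I(6)*(-44))*26 = (0*(-44))*26 = 0*26 = 0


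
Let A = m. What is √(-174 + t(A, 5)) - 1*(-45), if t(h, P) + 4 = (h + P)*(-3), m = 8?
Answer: 45 + I*√217 ≈ 45.0 + 14.731*I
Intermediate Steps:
A = 8
t(h, P) = -4 - 3*P - 3*h (t(h, P) = -4 + (h + P)*(-3) = -4 + (P + h)*(-3) = -4 + (-3*P - 3*h) = -4 - 3*P - 3*h)
√(-174 + t(A, 5)) - 1*(-45) = √(-174 + (-4 - 3*5 - 3*8)) - 1*(-45) = √(-174 + (-4 - 15 - 24)) + 45 = √(-174 - 43) + 45 = √(-217) + 45 = I*√217 + 45 = 45 + I*√217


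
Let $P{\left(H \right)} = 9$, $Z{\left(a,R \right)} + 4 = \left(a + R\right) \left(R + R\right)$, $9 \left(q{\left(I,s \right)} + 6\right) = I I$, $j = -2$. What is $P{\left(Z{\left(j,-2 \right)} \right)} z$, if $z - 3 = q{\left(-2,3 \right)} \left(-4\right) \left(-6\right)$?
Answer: $-1173$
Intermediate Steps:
$q{\left(I,s \right)} = -6 + \frac{I^{2}}{9}$ ($q{\left(I,s \right)} = -6 + \frac{I I}{9} = -6 + \frac{I^{2}}{9}$)
$Z{\left(a,R \right)} = -4 + 2 R \left(R + a\right)$ ($Z{\left(a,R \right)} = -4 + \left(a + R\right) \left(R + R\right) = -4 + \left(R + a\right) 2 R = -4 + 2 R \left(R + a\right)$)
$z = - \frac{391}{3}$ ($z = 3 + \left(-6 + \frac{\left(-2\right)^{2}}{9}\right) \left(-4\right) \left(-6\right) = 3 + \left(-6 + \frac{1}{9} \cdot 4\right) \left(-4\right) \left(-6\right) = 3 + \left(-6 + \frac{4}{9}\right) \left(-4\right) \left(-6\right) = 3 + \left(- \frac{50}{9}\right) \left(-4\right) \left(-6\right) = 3 + \frac{200}{9} \left(-6\right) = 3 - \frac{400}{3} = - \frac{391}{3} \approx -130.33$)
$P{\left(Z{\left(j,-2 \right)} \right)} z = 9 \left(- \frac{391}{3}\right) = -1173$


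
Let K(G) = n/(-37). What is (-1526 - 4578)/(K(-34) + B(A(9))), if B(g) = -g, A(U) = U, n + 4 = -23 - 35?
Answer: 225848/271 ≈ 833.39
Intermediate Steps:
n = -62 (n = -4 + (-23 - 35) = -4 - 58 = -62)
K(G) = 62/37 (K(G) = -62/(-37) = -62*(-1/37) = 62/37)
(-1526 - 4578)/(K(-34) + B(A(9))) = (-1526 - 4578)/(62/37 - 1*9) = -6104/(62/37 - 9) = -6104/(-271/37) = -6104*(-37/271) = 225848/271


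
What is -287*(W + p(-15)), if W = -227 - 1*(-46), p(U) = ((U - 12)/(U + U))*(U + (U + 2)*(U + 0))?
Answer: 5453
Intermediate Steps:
p(U) = (-12 + U)*(U + U*(2 + U))/(2*U) (p(U) = ((-12 + U)/((2*U)))*(U + (2 + U)*U) = ((-12 + U)*(1/(2*U)))*(U + U*(2 + U)) = ((-12 + U)/(2*U))*(U + U*(2 + U)) = (-12 + U)*(U + U*(2 + U))/(2*U))
W = -181 (W = -227 + 46 = -181)
-287*(W + p(-15)) = -287*(-181 + (-18 + (½)*(-15)² - 9/2*(-15))) = -287*(-181 + (-18 + (½)*225 + 135/2)) = -287*(-181 + (-18 + 225/2 + 135/2)) = -287*(-181 + 162) = -287*(-19) = 5453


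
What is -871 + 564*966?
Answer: 543953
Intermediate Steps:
-871 + 564*966 = -871 + 544824 = 543953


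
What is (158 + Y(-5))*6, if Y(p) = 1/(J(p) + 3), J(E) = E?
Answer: 945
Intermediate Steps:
Y(p) = 1/(3 + p) (Y(p) = 1/(p + 3) = 1/(3 + p))
(158 + Y(-5))*6 = (158 + 1/(3 - 5))*6 = (158 + 1/(-2))*6 = (158 - ½)*6 = (315/2)*6 = 945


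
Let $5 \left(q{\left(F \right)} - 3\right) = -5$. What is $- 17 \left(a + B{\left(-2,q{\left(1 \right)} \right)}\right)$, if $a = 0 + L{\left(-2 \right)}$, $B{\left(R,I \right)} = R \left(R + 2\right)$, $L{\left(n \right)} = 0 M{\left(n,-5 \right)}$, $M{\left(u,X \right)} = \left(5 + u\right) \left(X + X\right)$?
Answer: $0$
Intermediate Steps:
$q{\left(F \right)} = 2$ ($q{\left(F \right)} = 3 + \frac{1}{5} \left(-5\right) = 3 - 1 = 2$)
$M{\left(u,X \right)} = 2 X \left(5 + u\right)$ ($M{\left(u,X \right)} = \left(5 + u\right) 2 X = 2 X \left(5 + u\right)$)
$L{\left(n \right)} = 0$ ($L{\left(n \right)} = 0 \cdot 2 \left(-5\right) \left(5 + n\right) = 0 \left(-50 - 10 n\right) = 0$)
$B{\left(R,I \right)} = R \left(2 + R\right)$
$a = 0$ ($a = 0 + 0 = 0$)
$- 17 \left(a + B{\left(-2,q{\left(1 \right)} \right)}\right) = - 17 \left(0 - 2 \left(2 - 2\right)\right) = - 17 \left(0 - 0\right) = - 17 \left(0 + 0\right) = \left(-17\right) 0 = 0$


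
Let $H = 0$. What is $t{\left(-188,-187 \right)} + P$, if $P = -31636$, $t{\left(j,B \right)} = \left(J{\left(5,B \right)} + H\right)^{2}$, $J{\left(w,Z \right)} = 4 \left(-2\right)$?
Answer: $-31572$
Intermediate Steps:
$J{\left(w,Z \right)} = -8$
$t{\left(j,B \right)} = 64$ ($t{\left(j,B \right)} = \left(-8 + 0\right)^{2} = \left(-8\right)^{2} = 64$)
$t{\left(-188,-187 \right)} + P = 64 - 31636 = -31572$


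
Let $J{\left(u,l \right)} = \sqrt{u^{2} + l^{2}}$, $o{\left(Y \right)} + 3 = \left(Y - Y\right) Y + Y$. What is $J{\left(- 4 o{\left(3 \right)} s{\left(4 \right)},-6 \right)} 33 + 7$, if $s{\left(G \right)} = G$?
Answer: $205$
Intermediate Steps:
$o{\left(Y \right)} = -3 + Y$ ($o{\left(Y \right)} = -3 + \left(\left(Y - Y\right) Y + Y\right) = -3 + \left(0 Y + Y\right) = -3 + \left(0 + Y\right) = -3 + Y$)
$J{\left(u,l \right)} = \sqrt{l^{2} + u^{2}}$
$J{\left(- 4 o{\left(3 \right)} s{\left(4 \right)},-6 \right)} 33 + 7 = \sqrt{\left(-6\right)^{2} + \left(- 4 \left(-3 + 3\right) 4\right)^{2}} \cdot 33 + 7 = \sqrt{36 + \left(\left(-4\right) 0 \cdot 4\right)^{2}} \cdot 33 + 7 = \sqrt{36 + \left(0 \cdot 4\right)^{2}} \cdot 33 + 7 = \sqrt{36 + 0^{2}} \cdot 33 + 7 = \sqrt{36 + 0} \cdot 33 + 7 = \sqrt{36} \cdot 33 + 7 = 6 \cdot 33 + 7 = 198 + 7 = 205$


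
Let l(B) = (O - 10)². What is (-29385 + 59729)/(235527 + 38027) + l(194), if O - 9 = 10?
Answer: 11094109/136777 ≈ 81.111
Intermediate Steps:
O = 19 (O = 9 + 10 = 19)
l(B) = 81 (l(B) = (19 - 10)² = 9² = 81)
(-29385 + 59729)/(235527 + 38027) + l(194) = (-29385 + 59729)/(235527 + 38027) + 81 = 30344/273554 + 81 = 30344*(1/273554) + 81 = 15172/136777 + 81 = 11094109/136777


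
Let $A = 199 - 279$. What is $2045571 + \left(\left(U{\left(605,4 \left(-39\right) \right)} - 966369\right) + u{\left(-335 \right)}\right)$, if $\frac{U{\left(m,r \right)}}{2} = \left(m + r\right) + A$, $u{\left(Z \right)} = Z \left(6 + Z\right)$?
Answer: $1190155$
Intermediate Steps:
$A = -80$
$U{\left(m,r \right)} = -160 + 2 m + 2 r$ ($U{\left(m,r \right)} = 2 \left(\left(m + r\right) - 80\right) = 2 \left(-80 + m + r\right) = -160 + 2 m + 2 r$)
$2045571 + \left(\left(U{\left(605,4 \left(-39\right) \right)} - 966369\right) + u{\left(-335 \right)}\right) = 2045571 - \left(965319 + 335 \left(6 - 335\right) - 8 \left(-39\right)\right) = 2045571 + \left(\left(\left(-160 + 1210 + 2 \left(-156\right)\right) - 966369\right) - -110215\right) = 2045571 + \left(\left(\left(-160 + 1210 - 312\right) - 966369\right) + 110215\right) = 2045571 + \left(\left(738 - 966369\right) + 110215\right) = 2045571 + \left(-965631 + 110215\right) = 2045571 - 855416 = 1190155$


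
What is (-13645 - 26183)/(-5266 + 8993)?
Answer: -39828/3727 ≈ -10.686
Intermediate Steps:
(-13645 - 26183)/(-5266 + 8993) = -39828/3727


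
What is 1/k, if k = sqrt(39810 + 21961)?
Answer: sqrt(61771)/61771 ≈ 0.0040235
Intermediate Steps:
k = sqrt(61771) ≈ 248.54
1/k = 1/(sqrt(61771)) = sqrt(61771)/61771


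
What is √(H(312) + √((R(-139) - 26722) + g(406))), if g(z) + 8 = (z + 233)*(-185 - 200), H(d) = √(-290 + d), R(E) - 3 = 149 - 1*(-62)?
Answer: √(√22 + I*√272531) ≈ 16.229 + 16.084*I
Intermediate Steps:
R(E) = 214 (R(E) = 3 + (149 - 1*(-62)) = 3 + (149 + 62) = 3 + 211 = 214)
g(z) = -89713 - 385*z (g(z) = -8 + (z + 233)*(-185 - 200) = -8 + (233 + z)*(-385) = -8 + (-89705 - 385*z) = -89713 - 385*z)
√(H(312) + √((R(-139) - 26722) + g(406))) = √(√(-290 + 312) + √((214 - 26722) + (-89713 - 385*406))) = √(√22 + √(-26508 + (-89713 - 156310))) = √(√22 + √(-26508 - 246023)) = √(√22 + √(-272531)) = √(√22 + I*√272531)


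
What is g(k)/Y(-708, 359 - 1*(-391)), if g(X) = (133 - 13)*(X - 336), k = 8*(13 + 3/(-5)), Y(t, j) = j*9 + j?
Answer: -2368/625 ≈ -3.7888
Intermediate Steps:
Y(t, j) = 10*j (Y(t, j) = 9*j + j = 10*j)
k = 496/5 (k = 8*(13 + 3*(-⅕)) = 8*(13 - ⅗) = 8*(62/5) = 496/5 ≈ 99.200)
g(X) = -40320 + 120*X (g(X) = 120*(-336 + X) = -40320 + 120*X)
g(k)/Y(-708, 359 - 1*(-391)) = (-40320 + 120*(496/5))/((10*(359 - 1*(-391)))) = (-40320 + 11904)/((10*(359 + 391))) = -28416/(10*750) = -28416/7500 = -28416*1/7500 = -2368/625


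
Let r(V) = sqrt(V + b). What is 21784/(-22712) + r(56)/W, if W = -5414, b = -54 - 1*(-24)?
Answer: -2723/2839 - sqrt(26)/5414 ≈ -0.96008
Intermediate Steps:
b = -30 (b = -54 + 24 = -30)
r(V) = sqrt(-30 + V) (r(V) = sqrt(V - 30) = sqrt(-30 + V))
21784/(-22712) + r(56)/W = 21784/(-22712) + sqrt(-30 + 56)/(-5414) = 21784*(-1/22712) + sqrt(26)*(-1/5414) = -2723/2839 - sqrt(26)/5414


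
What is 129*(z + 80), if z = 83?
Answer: 21027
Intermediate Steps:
129*(z + 80) = 129*(83 + 80) = 129*163 = 21027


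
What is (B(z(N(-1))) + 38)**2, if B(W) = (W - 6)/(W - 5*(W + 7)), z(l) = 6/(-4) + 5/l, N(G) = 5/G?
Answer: 3674889/2500 ≈ 1470.0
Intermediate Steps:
z(l) = -3/2 + 5/l (z(l) = 6*(-1/4) + 5/l = -3/2 + 5/l)
B(W) = (-6 + W)/(-35 - 4*W) (B(W) = (-6 + W)/(W - 5*(7 + W)) = (-6 + W)/(W + (-35 - 5*W)) = (-6 + W)/(-35 - 4*W))
(B(z(N(-1))) + 38)**2 = ((6 - (-3/2 + 5/((5/(-1)))))/(35 + 4*(-3/2 + 5/((5/(-1))))) + 38)**2 = ((6 - (-3/2 + 5/((5*(-1)))))/(35 + 4*(-3/2 + 5/((5*(-1))))) + 38)**2 = ((6 - (-3/2 + 5/(-5)))/(35 + 4*(-3/2 + 5/(-5))) + 38)**2 = ((6 - (-3/2 + 5*(-1/5)))/(35 + 4*(-3/2 + 5*(-1/5))) + 38)**2 = ((6 - (-3/2 - 1))/(35 + 4*(-3/2 - 1)) + 38)**2 = ((6 - 1*(-5/2))/(35 + 4*(-5/2)) + 38)**2 = ((6 + 5/2)/(35 - 10) + 38)**2 = ((17/2)/25 + 38)**2 = ((1/25)*(17/2) + 38)**2 = (17/50 + 38)**2 = (1917/50)**2 = 3674889/2500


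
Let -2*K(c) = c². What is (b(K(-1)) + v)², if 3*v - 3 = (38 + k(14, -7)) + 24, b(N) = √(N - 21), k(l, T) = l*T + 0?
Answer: (22 - I*√86)²/4 ≈ 99.5 - 102.01*I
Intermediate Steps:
K(c) = -c²/2
k(l, T) = T*l (k(l, T) = T*l + 0 = T*l)
b(N) = √(-21 + N)
v = -11 (v = 1 + ((38 - 7*14) + 24)/3 = 1 + ((38 - 98) + 24)/3 = 1 + (-60 + 24)/3 = 1 + (⅓)*(-36) = 1 - 12 = -11)
(b(K(-1)) + v)² = (√(-21 - ½*(-1)²) - 11)² = (√(-21 - ½*1) - 11)² = (√(-21 - ½) - 11)² = (√(-43/2) - 11)² = (I*√86/2 - 11)² = (-11 + I*√86/2)²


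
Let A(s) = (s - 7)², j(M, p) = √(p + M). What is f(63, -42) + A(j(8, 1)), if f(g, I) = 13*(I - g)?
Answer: -1349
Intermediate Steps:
f(g, I) = -13*g + 13*I
j(M, p) = √(M + p)
A(s) = (-7 + s)²
f(63, -42) + A(j(8, 1)) = (-13*63 + 13*(-42)) + (-7 + √(8 + 1))² = (-819 - 546) + (-7 + √9)² = -1365 + (-7 + 3)² = -1365 + (-4)² = -1365 + 16 = -1349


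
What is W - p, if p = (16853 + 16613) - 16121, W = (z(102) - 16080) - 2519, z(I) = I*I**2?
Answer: 1025264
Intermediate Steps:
z(I) = I**3
W = 1042609 (W = (102**3 - 16080) - 2519 = (1061208 - 16080) - 2519 = 1045128 - 2519 = 1042609)
p = 17345 (p = 33466 - 16121 = 17345)
W - p = 1042609 - 1*17345 = 1042609 - 17345 = 1025264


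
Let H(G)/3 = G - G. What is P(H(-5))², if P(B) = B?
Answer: 0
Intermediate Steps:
H(G) = 0 (H(G) = 3*(G - G) = 3*0 = 0)
P(H(-5))² = 0² = 0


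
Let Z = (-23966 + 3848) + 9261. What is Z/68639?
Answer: -10857/68639 ≈ -0.15818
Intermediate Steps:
Z = -10857 (Z = -20118 + 9261 = -10857)
Z/68639 = -10857/68639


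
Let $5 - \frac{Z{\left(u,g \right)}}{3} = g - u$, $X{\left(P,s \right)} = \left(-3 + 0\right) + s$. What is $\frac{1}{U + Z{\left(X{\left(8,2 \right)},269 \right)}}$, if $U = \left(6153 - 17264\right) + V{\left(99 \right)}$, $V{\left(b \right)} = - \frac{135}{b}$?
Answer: $- \frac{11}{130981} \approx -8.3982 \cdot 10^{-5}$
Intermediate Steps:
$X{\left(P,s \right)} = -3 + s$
$Z{\left(u,g \right)} = 15 - 3 g + 3 u$ ($Z{\left(u,g \right)} = 15 - 3 \left(g - u\right) = 15 - \left(- 3 u + 3 g\right) = 15 - 3 g + 3 u$)
$U = - \frac{122236}{11}$ ($U = \left(6153 - 17264\right) - \frac{135}{99} = -11111 - \frac{15}{11} = - \frac{122236}{11} \approx -11112.0$)
$\frac{1}{U + Z{\left(X{\left(8,2 \right)},269 \right)}} = \frac{1}{- \frac{122236}{11} + \left(15 - 807 + 3 \left(-3 + 2\right)\right)} = \frac{1}{- \frac{122236}{11} + \left(15 - 807 + 3 \left(-1\right)\right)} = \frac{1}{- \frac{122236}{11} - 795} = \frac{1}{- \frac{130981}{11}} = - \frac{11}{130981}$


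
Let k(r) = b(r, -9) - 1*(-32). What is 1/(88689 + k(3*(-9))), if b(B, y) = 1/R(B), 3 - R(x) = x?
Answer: 30/2661631 ≈ 1.1271e-5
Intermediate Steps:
R(x) = 3 - x
b(B, y) = 1/(3 - B)
k(r) = 32 - 1/(-3 + r) (k(r) = -1/(-3 + r) - 1*(-32) = -1/(-3 + r) + 32 = 32 - 1/(-3 + r))
1/(88689 + k(3*(-9))) = 1/(88689 + (-97 + 32*(3*(-9)))/(-3 + 3*(-9))) = 1/(88689 + (-97 + 32*(-27))/(-3 - 27)) = 1/(88689 + (-97 - 864)/(-30)) = 1/(88689 - 1/30*(-961)) = 1/(88689 + 961/30) = 1/(2661631/30) = 30/2661631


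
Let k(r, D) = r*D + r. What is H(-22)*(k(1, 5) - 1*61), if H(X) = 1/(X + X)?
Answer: 5/4 ≈ 1.2500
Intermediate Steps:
H(X) = 1/(2*X)
k(r, D) = r + D*r (k(r, D) = D*r + r = r + D*r)
H(-22)*(k(1, 5) - 1*61) = ((½)/(-22))*(1*(1 + 5) - 1*61) = ((½)*(-1/22))*(1*6 - 61) = -(6 - 61)/44 = -1/44*(-55) = 5/4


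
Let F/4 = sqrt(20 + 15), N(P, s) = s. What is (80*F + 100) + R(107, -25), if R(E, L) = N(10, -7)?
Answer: 93 + 320*sqrt(35) ≈ 1986.1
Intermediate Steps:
R(E, L) = -7
F = 4*sqrt(35) (F = 4*sqrt(20 + 15) = 4*sqrt(35) ≈ 23.664)
(80*F + 100) + R(107, -25) = (80*(4*sqrt(35)) + 100) - 7 = (320*sqrt(35) + 100) - 7 = (100 + 320*sqrt(35)) - 7 = 93 + 320*sqrt(35)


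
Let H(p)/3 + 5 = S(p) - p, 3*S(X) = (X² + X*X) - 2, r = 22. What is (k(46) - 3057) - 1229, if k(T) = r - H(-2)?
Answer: -4261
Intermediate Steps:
S(X) = -⅔ + 2*X²/3 (S(X) = ((X² + X*X) - 2)/3 = ((X² + X²) - 2)/3 = (2*X² - 2)/3 = (-2 + 2*X²)/3 = -⅔ + 2*X²/3)
H(p) = -17 - 3*p + 2*p² (H(p) = -15 + 3*((-⅔ + 2*p²/3) - p) = -15 + 3*(-⅔ - p + 2*p²/3) = -15 + (-2 - 3*p + 2*p²) = -17 - 3*p + 2*p²)
k(T) = 25 (k(T) = 22 - (-17 - 3*(-2) + 2*(-2)²) = 22 - (-17 + 6 + 2*4) = 22 - (-17 + 6 + 8) = 22 - 1*(-3) = 22 + 3 = 25)
(k(46) - 3057) - 1229 = (25 - 3057) - 1229 = -3032 - 1229 = -4261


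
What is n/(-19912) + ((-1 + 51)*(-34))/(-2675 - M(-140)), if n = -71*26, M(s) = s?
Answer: 3853001/5047692 ≈ 0.76332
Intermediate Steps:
n = -1846
n/(-19912) + ((-1 + 51)*(-34))/(-2675 - M(-140)) = -1846/(-19912) + ((-1 + 51)*(-34))/(-2675 - 1*(-140)) = -1846*(-1/19912) + (50*(-34))/(-2675 + 140) = 923/9956 - 1700/(-2535) = 923/9956 - 1700*(-1/2535) = 923/9956 + 340/507 = 3853001/5047692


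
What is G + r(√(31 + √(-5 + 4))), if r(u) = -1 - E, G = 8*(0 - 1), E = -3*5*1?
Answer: 6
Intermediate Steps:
E = -15 (E = -15*1 = -15)
G = -8 (G = 8*(-1) = -8)
r(u) = 14 (r(u) = -1 - 1*(-15) = -1 + 15 = 14)
G + r(√(31 + √(-5 + 4))) = -8 + 14 = 6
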